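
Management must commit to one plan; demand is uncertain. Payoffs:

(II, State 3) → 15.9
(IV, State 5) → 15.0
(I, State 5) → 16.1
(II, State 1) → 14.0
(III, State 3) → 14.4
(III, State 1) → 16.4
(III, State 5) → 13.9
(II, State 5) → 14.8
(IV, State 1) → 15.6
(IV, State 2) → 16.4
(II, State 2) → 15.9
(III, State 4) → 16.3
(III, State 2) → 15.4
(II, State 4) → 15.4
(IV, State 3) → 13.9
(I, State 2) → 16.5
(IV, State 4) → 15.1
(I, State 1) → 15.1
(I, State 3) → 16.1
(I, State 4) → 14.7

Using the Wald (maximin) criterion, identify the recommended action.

I

Row minima: I=14.7, II=14.0, III=13.9, IV=13.9
Best worst-case = 14.7 → I.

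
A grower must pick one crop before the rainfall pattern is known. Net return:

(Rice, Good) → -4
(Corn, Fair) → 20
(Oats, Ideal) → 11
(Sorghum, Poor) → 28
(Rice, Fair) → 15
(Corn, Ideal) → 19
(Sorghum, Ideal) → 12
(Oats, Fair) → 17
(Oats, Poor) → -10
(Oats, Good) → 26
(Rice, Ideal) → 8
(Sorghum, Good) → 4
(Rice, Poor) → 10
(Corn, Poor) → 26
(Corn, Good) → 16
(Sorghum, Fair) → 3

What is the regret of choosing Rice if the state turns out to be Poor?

18

Best payoff under Poor is 28.
Regret = 28 − 10 = 18.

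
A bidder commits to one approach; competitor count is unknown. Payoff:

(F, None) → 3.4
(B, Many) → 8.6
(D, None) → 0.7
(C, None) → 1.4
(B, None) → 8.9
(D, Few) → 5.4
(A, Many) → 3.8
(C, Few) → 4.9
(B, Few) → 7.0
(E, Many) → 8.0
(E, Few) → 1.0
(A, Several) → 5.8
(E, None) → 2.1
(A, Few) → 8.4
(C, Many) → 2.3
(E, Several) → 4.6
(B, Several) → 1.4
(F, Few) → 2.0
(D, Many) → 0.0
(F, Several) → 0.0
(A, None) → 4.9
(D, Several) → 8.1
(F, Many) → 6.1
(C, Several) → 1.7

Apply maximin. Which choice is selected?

Row minima: A=3.8, B=1.4, C=1.4, D=0.0, E=1.0, F=0.0
Best worst-case = 3.8 → A.

A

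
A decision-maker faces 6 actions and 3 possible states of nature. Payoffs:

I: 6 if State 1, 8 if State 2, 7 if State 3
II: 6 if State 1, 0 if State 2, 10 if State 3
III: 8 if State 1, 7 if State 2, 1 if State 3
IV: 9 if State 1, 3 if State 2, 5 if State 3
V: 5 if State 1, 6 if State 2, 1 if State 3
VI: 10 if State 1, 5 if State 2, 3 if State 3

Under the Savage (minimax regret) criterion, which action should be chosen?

I

Column bests: State 1=10, State 2=8, State 3=10.
I regrets: 4, 0, 3 → max 4
II regrets: 4, 8, 0 → max 8
III regrets: 2, 1, 9 → max 9
IV regrets: 1, 5, 5 → max 5
V regrets: 5, 2, 9 → max 9
VI regrets: 0, 3, 7 → max 7
Smallest max regret = 4 → I.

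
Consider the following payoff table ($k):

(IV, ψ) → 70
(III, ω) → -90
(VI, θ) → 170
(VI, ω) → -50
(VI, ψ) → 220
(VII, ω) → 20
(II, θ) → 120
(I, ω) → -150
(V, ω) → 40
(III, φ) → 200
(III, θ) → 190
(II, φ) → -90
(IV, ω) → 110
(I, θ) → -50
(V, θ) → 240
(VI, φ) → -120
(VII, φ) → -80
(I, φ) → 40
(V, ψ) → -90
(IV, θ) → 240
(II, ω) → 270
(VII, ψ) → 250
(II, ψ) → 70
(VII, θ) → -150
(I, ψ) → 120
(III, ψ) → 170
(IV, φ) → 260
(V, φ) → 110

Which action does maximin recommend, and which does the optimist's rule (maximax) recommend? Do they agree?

maximin → IV; maximax → II (disagree)

Row minima: I=-150, II=-90, III=-90, IV=70, V=-90, VI=-120, VII=-150
Best worst-case = 70 → IV.
Row maxima: I=120, II=270, III=200, IV=260, V=240, VI=220, VII=250
Best best-case = 270 → II.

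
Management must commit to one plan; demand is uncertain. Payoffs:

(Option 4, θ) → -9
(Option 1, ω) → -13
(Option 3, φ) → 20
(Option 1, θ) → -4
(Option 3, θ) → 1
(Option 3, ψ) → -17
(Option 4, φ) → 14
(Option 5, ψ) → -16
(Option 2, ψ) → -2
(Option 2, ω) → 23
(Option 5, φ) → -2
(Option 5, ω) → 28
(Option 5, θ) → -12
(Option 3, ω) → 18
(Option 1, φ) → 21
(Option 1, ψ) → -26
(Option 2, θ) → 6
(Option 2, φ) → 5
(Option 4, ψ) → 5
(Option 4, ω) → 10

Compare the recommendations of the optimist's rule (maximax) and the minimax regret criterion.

maximax → Option 5; minimax regret → Option 2 (disagree)

Row maxima: Option 1=21, Option 2=23, Option 3=20, Option 4=14, Option 5=28
Best best-case = 28 → Option 5.
Column bests: θ=6, φ=21, ψ=5, ω=28.
Option 1 regrets: 10, 0, 31, 41 → max 41
Option 2 regrets: 0, 16, 7, 5 → max 16
Option 3 regrets: 5, 1, 22, 10 → max 22
Option 4 regrets: 15, 7, 0, 18 → max 18
Option 5 regrets: 18, 23, 21, 0 → max 23
Smallest max regret = 16 → Option 2.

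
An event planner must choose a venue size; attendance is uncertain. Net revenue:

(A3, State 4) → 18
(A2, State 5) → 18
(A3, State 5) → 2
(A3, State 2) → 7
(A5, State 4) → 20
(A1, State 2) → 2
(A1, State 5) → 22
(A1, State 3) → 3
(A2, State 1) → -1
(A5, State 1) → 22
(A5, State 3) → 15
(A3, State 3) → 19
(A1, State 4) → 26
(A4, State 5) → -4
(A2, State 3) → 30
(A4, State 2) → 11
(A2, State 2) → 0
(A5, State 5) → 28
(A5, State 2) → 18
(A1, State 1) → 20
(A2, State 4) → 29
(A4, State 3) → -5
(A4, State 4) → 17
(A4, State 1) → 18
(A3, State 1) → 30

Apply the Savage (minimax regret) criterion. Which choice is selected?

A5

Column bests: State 1=30, State 2=18, State 3=30, State 4=29, State 5=28.
A1 regrets: 10, 16, 27, 3, 6 → max 27
A2 regrets: 31, 18, 0, 0, 10 → max 31
A3 regrets: 0, 11, 11, 11, 26 → max 26
A4 regrets: 12, 7, 35, 12, 32 → max 35
A5 regrets: 8, 0, 15, 9, 0 → max 15
Smallest max regret = 15 → A5.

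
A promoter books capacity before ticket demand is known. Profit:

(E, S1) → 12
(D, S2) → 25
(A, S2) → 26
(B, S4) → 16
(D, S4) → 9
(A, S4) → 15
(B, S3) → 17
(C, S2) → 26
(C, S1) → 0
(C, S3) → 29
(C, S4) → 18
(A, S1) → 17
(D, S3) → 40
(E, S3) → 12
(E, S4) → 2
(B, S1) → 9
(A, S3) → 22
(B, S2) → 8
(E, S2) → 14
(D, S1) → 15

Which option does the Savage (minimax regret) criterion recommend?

D

Column bests: S1=17, S2=26, S3=40, S4=18.
A regrets: 0, 0, 18, 3 → max 18
B regrets: 8, 18, 23, 2 → max 23
C regrets: 17, 0, 11, 0 → max 17
D regrets: 2, 1, 0, 9 → max 9
E regrets: 5, 12, 28, 16 → max 28
Smallest max regret = 9 → D.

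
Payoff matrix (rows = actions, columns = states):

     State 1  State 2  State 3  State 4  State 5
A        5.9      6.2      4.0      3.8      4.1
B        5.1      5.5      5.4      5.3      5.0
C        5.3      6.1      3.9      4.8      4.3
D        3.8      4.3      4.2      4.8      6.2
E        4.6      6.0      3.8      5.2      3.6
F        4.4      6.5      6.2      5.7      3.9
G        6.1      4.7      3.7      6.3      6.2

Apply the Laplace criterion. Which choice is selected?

Row averages: A=4.8, B=5.26, C=4.88, D=4.66, E=4.64, F=5.34, G=5.4
Highest average = 5.4 → G.

G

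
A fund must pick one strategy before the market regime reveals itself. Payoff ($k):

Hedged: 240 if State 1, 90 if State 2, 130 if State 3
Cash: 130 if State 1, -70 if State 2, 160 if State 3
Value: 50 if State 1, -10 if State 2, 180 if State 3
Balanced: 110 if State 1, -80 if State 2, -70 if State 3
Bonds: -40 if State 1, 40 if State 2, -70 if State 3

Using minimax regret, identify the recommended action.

Column bests: State 1=240, State 2=90, State 3=180.
Hedged regrets: 0, 0, 50 → max 50
Cash regrets: 110, 160, 20 → max 160
Value regrets: 190, 100, 0 → max 190
Balanced regrets: 130, 170, 250 → max 250
Bonds regrets: 280, 50, 250 → max 280
Smallest max regret = 50 → Hedged.

Hedged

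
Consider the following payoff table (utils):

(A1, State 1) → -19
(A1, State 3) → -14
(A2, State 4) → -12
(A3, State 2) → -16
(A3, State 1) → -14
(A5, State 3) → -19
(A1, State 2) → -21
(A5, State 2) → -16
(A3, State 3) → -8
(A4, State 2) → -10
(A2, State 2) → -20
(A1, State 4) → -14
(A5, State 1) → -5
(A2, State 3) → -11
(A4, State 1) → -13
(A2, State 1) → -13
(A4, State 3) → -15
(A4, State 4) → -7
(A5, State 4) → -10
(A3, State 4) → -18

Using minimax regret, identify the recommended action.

A4

Column bests: State 1=-5, State 2=-10, State 3=-8, State 4=-7.
A1 regrets: 14, 11, 6, 7 → max 14
A2 regrets: 8, 10, 3, 5 → max 10
A3 regrets: 9, 6, 0, 11 → max 11
A4 regrets: 8, 0, 7, 0 → max 8
A5 regrets: 0, 6, 11, 3 → max 11
Smallest max regret = 8 → A4.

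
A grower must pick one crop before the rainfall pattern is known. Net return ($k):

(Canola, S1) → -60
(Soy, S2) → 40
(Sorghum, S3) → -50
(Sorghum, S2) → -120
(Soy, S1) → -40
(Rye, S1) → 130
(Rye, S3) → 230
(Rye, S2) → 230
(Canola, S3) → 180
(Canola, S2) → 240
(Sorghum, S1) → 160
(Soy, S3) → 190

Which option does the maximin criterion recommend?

Row minima: Soy=-40, Canola=-60, Sorghum=-120, Rye=130
Best worst-case = 130 → Rye.

Rye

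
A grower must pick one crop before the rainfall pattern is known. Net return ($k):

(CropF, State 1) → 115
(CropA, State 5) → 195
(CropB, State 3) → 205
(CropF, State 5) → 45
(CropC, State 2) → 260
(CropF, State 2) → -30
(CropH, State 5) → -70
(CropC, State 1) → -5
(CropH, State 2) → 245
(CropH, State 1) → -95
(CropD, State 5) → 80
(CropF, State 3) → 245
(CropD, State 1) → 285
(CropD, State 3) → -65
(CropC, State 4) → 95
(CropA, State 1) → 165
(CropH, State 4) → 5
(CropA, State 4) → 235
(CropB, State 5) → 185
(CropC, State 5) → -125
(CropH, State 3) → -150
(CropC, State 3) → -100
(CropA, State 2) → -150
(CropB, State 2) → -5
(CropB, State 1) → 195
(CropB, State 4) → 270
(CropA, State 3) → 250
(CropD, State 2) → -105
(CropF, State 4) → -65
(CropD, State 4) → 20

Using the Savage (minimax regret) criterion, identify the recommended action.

CropB

Column bests: State 1=285, State 2=260, State 3=250, State 4=270, State 5=195.
CropC regrets: 290, 0, 350, 175, 320 → max 350
CropB regrets: 90, 265, 45, 0, 10 → max 265
CropF regrets: 170, 290, 5, 335, 150 → max 335
CropH regrets: 380, 15, 400, 265, 265 → max 400
CropD regrets: 0, 365, 315, 250, 115 → max 365
CropA regrets: 120, 410, 0, 35, 0 → max 410
Smallest max regret = 265 → CropB.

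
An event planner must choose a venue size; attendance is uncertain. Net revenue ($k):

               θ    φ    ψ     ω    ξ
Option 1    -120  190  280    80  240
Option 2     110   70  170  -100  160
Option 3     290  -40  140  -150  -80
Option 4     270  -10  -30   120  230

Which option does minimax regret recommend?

Column bests: θ=290, φ=190, ψ=280, ω=120, ξ=240.
Option 1 regrets: 410, 0, 0, 40, 0 → max 410
Option 2 regrets: 180, 120, 110, 220, 80 → max 220
Option 3 regrets: 0, 230, 140, 270, 320 → max 320
Option 4 regrets: 20, 200, 310, 0, 10 → max 310
Smallest max regret = 220 → Option 2.

Option 2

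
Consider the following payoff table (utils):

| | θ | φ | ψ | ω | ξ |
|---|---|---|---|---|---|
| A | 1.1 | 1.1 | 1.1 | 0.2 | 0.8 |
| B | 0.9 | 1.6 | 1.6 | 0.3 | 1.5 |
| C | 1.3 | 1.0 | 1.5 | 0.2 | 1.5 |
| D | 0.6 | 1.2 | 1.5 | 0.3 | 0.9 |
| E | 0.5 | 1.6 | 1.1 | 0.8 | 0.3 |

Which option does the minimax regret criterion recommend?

Column bests: θ=1.3, φ=1.6, ψ=1.6, ω=0.8, ξ=1.5.
A regrets: 0.2, 0.5, 0.5, 0.6, 0.7 → max 0.7
B regrets: 0.4, 0.0, 0.0, 0.5, 0.0 → max 0.5
C regrets: 0.0, 0.6, 0.1, 0.6, 0.0 → max 0.6
D regrets: 0.7, 0.4, 0.1, 0.5, 0.6 → max 0.7
E regrets: 0.8, 0.0, 0.5, 0.0, 1.2 → max 1.2
Smallest max regret = 0.5 → B.

B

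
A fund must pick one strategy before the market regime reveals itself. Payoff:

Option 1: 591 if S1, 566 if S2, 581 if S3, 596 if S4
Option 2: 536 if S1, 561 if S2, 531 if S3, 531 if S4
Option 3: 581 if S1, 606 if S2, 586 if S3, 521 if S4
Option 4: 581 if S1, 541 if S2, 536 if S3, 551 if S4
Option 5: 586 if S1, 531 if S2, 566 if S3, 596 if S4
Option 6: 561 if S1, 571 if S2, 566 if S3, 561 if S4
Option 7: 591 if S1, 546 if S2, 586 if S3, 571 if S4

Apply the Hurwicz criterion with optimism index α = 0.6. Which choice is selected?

Option 1: 0.6·596 + 0.4·566 = 584
Option 2: 0.6·561 + 0.4·531 = 549
Option 3: 0.6·606 + 0.4·521 = 572
Option 4: 0.6·581 + 0.4·536 = 563
Option 5: 0.6·596 + 0.4·531 = 570
Option 6: 0.6·571 + 0.4·561 = 567
Option 7: 0.6·591 + 0.4·546 = 573
Highest Hurwicz score = 584 → Option 1.

Option 1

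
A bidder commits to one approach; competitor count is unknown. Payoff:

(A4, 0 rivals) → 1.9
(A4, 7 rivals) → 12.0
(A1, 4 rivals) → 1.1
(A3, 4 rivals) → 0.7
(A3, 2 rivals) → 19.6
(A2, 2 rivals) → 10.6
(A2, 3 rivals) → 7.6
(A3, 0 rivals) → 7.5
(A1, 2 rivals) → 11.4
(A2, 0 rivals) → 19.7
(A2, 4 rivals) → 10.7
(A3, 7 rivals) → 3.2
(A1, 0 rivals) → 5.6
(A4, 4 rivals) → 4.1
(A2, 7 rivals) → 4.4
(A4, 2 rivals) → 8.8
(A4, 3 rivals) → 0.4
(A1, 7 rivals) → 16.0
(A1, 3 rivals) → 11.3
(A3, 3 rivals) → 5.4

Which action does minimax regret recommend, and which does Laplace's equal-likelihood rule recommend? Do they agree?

Column bests: 0 rivals=19.7, 2 rivals=19.6, 3 rivals=11.3, 4 rivals=10.7, 7 rivals=16.0.
A1 regrets: 14.1, 8.2, 0.0, 9.6, 0.0 → max 14.1
A2 regrets: 0.0, 9.0, 3.7, 0.0, 11.6 → max 11.6
A3 regrets: 12.2, 0.0, 5.9, 10.0, 12.8 → max 12.8
A4 regrets: 17.8, 10.8, 10.9, 6.6, 4.0 → max 17.8
Smallest max regret = 11.6 → A2.
Row averages: A1=9.08, A2=10.6, A3=7.28, A4=5.44
Highest average = 10.6 → A2.

minimax regret → A2; laplace → A2 (agree)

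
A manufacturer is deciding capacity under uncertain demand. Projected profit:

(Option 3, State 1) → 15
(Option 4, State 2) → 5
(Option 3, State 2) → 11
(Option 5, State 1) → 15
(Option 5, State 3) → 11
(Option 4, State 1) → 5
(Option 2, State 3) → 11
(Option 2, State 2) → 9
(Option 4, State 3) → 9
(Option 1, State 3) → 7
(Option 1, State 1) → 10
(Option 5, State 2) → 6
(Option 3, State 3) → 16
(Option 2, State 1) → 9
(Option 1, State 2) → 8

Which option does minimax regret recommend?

Column bests: State 1=15, State 2=11, State 3=16.
Option 1 regrets: 5, 3, 9 → max 9
Option 2 regrets: 6, 2, 5 → max 6
Option 3 regrets: 0, 0, 0 → max 0
Option 4 regrets: 10, 6, 7 → max 10
Option 5 regrets: 0, 5, 5 → max 5
Smallest max regret = 0 → Option 3.

Option 3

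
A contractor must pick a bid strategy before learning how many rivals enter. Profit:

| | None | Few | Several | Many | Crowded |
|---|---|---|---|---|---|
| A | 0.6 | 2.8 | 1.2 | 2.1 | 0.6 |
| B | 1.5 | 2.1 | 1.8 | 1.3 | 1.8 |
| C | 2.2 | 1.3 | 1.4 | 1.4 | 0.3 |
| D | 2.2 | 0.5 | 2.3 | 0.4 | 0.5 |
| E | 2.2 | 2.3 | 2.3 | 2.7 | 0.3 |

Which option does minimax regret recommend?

Column bests: None=2.2, Few=2.8, Several=2.3, Many=2.7, Crowded=1.8.
A regrets: 1.6, 0.0, 1.1, 0.6, 1.2 → max 1.6
B regrets: 0.7, 0.7, 0.5, 1.4, 0.0 → max 1.4
C regrets: 0.0, 1.5, 0.9, 1.3, 1.5 → max 1.5
D regrets: 0.0, 2.3, 0.0, 2.3, 1.3 → max 2.3
E regrets: 0.0, 0.5, 0.0, 0.0, 1.5 → max 1.5
Smallest max regret = 1.4 → B.

B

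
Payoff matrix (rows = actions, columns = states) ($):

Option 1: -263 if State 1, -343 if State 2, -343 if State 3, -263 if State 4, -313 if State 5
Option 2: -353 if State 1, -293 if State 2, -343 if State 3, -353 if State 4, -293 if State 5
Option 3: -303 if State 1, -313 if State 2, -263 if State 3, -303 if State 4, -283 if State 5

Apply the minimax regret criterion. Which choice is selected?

Column bests: State 1=-263, State 2=-293, State 3=-263, State 4=-263, State 5=-283.
Option 1 regrets: 0, 50, 80, 0, 30 → max 80
Option 2 regrets: 90, 0, 80, 90, 10 → max 90
Option 3 regrets: 40, 20, 0, 40, 0 → max 40
Smallest max regret = 40 → Option 3.

Option 3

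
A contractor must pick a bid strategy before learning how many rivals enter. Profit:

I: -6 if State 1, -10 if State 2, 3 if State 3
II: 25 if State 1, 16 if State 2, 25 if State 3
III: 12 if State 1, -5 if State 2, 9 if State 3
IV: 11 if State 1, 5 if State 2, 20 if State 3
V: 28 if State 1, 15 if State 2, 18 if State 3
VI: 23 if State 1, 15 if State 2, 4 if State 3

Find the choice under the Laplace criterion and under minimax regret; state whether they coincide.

laplace → II; minimax regret → II (agree)

Row averages: I=-13/3, II=22, III=16/3, IV=12, V=61/3, VI=14
Highest average = 22 → II.
Column bests: State 1=28, State 2=16, State 3=25.
I regrets: 34, 26, 22 → max 34
II regrets: 3, 0, 0 → max 3
III regrets: 16, 21, 16 → max 21
IV regrets: 17, 11, 5 → max 17
V regrets: 0, 1, 7 → max 7
VI regrets: 5, 1, 21 → max 21
Smallest max regret = 3 → II.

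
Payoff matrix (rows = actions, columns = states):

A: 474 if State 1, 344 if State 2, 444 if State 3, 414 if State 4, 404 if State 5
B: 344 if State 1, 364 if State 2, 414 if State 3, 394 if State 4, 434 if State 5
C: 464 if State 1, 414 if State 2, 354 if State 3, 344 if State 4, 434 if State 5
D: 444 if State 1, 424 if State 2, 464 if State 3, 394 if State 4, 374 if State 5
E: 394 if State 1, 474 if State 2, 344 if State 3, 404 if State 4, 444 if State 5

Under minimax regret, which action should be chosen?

Column bests: State 1=474, State 2=474, State 3=464, State 4=414, State 5=444.
A regrets: 0, 130, 20, 0, 40 → max 130
B regrets: 130, 110, 50, 20, 10 → max 130
C regrets: 10, 60, 110, 70, 10 → max 110
D regrets: 30, 50, 0, 20, 70 → max 70
E regrets: 80, 0, 120, 10, 0 → max 120
Smallest max regret = 70 → D.

D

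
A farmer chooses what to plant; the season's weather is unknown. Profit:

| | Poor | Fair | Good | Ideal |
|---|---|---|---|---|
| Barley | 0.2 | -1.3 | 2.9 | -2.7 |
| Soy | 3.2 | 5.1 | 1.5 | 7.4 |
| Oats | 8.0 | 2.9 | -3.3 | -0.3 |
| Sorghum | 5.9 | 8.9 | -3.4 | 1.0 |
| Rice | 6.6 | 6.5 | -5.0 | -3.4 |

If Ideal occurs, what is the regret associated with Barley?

10.1

Best payoff under Ideal is 7.4.
Regret = 7.4 − (-2.7) = 10.1.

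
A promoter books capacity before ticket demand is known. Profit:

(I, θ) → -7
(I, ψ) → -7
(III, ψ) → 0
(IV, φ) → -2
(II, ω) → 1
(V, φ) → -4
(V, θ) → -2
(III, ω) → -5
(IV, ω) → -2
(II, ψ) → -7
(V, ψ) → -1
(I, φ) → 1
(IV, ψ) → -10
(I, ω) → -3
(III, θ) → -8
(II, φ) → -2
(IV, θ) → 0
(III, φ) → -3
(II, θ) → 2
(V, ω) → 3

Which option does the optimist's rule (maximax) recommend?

V

Row maxima: I=1, II=2, III=0, IV=0, V=3
Best best-case = 3 → V.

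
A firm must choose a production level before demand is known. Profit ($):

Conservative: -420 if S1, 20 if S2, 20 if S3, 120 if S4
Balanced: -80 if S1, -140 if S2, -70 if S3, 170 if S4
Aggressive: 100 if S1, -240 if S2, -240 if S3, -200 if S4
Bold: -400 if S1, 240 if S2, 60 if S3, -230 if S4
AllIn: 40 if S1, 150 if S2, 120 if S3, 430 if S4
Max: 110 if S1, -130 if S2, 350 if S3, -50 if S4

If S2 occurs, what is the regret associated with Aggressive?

480

Best payoff under S2 is 240.
Regret = 240 − (-240) = 480.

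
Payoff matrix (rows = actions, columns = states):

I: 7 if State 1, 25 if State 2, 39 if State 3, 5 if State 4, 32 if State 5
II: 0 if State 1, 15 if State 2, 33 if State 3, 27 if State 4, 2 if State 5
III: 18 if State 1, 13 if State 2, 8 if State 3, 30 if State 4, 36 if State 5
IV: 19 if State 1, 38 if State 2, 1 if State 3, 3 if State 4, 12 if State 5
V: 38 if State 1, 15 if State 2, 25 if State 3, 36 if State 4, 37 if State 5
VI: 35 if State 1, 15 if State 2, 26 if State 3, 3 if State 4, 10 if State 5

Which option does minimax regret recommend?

V

Column bests: State 1=38, State 2=38, State 3=39, State 4=36, State 5=37.
I regrets: 31, 13, 0, 31, 5 → max 31
II regrets: 38, 23, 6, 9, 35 → max 38
III regrets: 20, 25, 31, 6, 1 → max 31
IV regrets: 19, 0, 38, 33, 25 → max 38
V regrets: 0, 23, 14, 0, 0 → max 23
VI regrets: 3, 23, 13, 33, 27 → max 33
Smallest max regret = 23 → V.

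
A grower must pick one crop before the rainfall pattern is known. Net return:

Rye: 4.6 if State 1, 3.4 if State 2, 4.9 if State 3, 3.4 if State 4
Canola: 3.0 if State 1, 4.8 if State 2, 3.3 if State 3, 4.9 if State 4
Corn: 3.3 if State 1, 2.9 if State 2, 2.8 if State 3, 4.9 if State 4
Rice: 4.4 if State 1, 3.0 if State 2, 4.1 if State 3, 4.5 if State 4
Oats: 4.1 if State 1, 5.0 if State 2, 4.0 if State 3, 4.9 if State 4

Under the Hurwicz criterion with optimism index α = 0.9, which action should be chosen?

Rye: 0.9·4.9 + 0.1·3.4 = 4.75
Canola: 0.9·4.9 + 0.1·3.0 = 4.71
Corn: 0.9·4.9 + 0.1·2.8 = 4.69
Rice: 0.9·4.5 + 0.1·3.0 = 4.35
Oats: 0.9·5.0 + 0.1·4.0 = 4.9
Highest Hurwicz score = 4.9 → Oats.

Oats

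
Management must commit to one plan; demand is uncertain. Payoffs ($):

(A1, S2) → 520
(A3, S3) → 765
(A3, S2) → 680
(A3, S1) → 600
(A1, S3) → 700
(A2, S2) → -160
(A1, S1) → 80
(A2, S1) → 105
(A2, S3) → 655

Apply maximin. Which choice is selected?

Row minima: A1=80, A2=-160, A3=600
Best worst-case = 600 → A3.

A3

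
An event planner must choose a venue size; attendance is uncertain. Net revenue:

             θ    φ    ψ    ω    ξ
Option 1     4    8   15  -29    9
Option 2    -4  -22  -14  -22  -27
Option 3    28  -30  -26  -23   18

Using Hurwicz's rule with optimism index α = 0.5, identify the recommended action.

Option 3

Option 1: 0.5·15 + 0.5·(-29) = -7
Option 2: 0.5·(-4) + 0.5·(-27) = -15.5
Option 3: 0.5·28 + 0.5·(-30) = -1
Highest Hurwicz score = -1 → Option 3.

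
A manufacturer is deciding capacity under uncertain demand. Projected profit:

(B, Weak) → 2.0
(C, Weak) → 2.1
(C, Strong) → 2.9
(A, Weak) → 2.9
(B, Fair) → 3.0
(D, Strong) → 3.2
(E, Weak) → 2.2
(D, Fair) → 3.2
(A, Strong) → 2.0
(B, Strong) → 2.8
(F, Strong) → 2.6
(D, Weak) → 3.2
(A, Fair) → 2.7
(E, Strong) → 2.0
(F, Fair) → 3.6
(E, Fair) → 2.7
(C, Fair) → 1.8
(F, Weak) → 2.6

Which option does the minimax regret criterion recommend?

D

Column bests: Weak=3.2, Fair=3.6, Strong=3.2.
A regrets: 0.3, 0.9, 1.2 → max 1.2
B regrets: 1.2, 0.6, 0.4 → max 1.2
C regrets: 1.1, 1.8, 0.3 → max 1.8
D regrets: 0.0, 0.4, 0.0 → max 0.4
E regrets: 1.0, 0.9, 1.2 → max 1.2
F regrets: 0.6, 0.0, 0.6 → max 0.6
Smallest max regret = 0.4 → D.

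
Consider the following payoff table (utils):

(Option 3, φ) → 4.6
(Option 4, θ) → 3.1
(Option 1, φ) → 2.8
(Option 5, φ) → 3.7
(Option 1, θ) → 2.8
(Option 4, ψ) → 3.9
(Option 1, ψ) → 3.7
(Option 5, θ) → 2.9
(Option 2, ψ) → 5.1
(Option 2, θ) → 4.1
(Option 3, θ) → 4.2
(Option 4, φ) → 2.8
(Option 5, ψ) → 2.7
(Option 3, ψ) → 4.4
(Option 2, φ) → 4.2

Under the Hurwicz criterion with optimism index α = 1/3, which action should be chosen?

Option 2

Option 1: 1/3·3.7 + 2/3·2.8 = 3.1
Option 2: 1/3·5.1 + 2/3·4.1 = 133/30
Option 3: 1/3·4.6 + 2/3·4.2 = 13/3
Option 4: 1/3·3.9 + 2/3·2.8 = 19/6
Option 5: 1/3·3.7 + 2/3·2.7 = 91/30
Highest Hurwicz score = 133/30 → Option 2.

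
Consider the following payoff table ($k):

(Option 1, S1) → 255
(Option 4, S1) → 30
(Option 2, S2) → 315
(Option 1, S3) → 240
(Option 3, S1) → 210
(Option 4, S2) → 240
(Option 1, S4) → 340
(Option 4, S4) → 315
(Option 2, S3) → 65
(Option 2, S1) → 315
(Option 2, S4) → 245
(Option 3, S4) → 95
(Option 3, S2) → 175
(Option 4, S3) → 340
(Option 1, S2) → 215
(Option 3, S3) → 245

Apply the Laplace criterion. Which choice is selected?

Option 1

Row averages: Option 1=262.5, Option 2=235, Option 3=181.25, Option 4=231.25
Highest average = 262.5 → Option 1.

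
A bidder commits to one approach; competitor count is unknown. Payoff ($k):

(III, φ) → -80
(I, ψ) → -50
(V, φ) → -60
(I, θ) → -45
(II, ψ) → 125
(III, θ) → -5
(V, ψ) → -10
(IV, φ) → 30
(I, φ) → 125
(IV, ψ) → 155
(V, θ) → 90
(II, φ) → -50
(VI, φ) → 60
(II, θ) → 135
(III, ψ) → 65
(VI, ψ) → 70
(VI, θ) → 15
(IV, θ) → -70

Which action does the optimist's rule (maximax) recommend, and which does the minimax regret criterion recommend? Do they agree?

Row maxima: I=125, II=135, III=65, IV=155, V=90, VI=70
Best best-case = 155 → IV.
Column bests: θ=135, φ=125, ψ=155.
I regrets: 180, 0, 205 → max 205
II regrets: 0, 175, 30 → max 175
III regrets: 140, 205, 90 → max 205
IV regrets: 205, 95, 0 → max 205
V regrets: 45, 185, 165 → max 185
VI regrets: 120, 65, 85 → max 120
Smallest max regret = 120 → VI.

maximax → IV; minimax regret → VI (disagree)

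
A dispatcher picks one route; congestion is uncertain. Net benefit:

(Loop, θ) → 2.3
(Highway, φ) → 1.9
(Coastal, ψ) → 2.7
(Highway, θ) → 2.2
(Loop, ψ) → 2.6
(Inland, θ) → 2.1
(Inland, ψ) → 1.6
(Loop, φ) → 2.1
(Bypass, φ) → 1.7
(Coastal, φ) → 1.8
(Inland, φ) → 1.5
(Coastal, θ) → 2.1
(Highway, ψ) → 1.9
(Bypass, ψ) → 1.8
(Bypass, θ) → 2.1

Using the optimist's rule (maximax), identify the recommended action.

Row maxima: Highway=2.2, Loop=2.6, Inland=2.1, Coastal=2.7, Bypass=2.1
Best best-case = 2.7 → Coastal.

Coastal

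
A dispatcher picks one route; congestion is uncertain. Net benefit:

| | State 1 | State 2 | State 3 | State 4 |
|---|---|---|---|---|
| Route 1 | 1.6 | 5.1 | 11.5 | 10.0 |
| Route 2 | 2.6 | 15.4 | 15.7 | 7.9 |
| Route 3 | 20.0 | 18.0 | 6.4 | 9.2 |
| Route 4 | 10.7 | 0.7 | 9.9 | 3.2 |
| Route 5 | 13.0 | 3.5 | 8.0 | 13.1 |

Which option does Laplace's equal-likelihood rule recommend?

Route 3

Row averages: Route 1=7.05, Route 2=10.4, Route 3=13.4, Route 4=6.125, Route 5=9.4
Highest average = 13.4 → Route 3.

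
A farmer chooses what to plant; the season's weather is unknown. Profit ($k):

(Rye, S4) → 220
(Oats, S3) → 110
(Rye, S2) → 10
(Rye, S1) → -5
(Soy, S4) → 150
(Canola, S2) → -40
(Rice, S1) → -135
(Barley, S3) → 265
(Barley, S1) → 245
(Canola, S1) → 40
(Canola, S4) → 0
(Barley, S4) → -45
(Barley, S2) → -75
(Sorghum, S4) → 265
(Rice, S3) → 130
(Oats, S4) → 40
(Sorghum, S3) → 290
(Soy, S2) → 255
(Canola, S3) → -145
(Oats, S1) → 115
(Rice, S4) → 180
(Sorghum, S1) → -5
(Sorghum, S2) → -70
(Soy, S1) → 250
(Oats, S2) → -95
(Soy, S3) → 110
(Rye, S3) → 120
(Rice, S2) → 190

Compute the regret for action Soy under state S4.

115

Best payoff under S4 is 265.
Regret = 265 − 150 = 115.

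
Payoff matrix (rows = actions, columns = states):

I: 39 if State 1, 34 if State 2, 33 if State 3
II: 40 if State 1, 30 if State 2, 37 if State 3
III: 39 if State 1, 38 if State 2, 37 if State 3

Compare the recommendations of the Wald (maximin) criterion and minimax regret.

maximin → III; minimax regret → III (agree)

Row minima: I=33, II=30, III=37
Best worst-case = 37 → III.
Column bests: State 1=40, State 2=38, State 3=37.
I regrets: 1, 4, 4 → max 4
II regrets: 0, 8, 0 → max 8
III regrets: 1, 0, 0 → max 1
Smallest max regret = 1 → III.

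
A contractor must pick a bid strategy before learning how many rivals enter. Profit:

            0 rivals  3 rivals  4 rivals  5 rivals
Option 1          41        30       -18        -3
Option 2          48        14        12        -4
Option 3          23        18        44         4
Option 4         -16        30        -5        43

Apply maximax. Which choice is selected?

Option 2

Row maxima: Option 1=41, Option 2=48, Option 3=44, Option 4=43
Best best-case = 48 → Option 2.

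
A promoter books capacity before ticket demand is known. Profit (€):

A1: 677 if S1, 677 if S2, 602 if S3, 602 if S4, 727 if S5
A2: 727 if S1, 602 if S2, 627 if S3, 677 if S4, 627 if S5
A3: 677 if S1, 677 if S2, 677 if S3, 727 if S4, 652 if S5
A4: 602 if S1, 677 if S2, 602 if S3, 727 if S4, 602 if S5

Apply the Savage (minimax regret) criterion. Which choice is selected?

Column bests: S1=727, S2=677, S3=677, S4=727, S5=727.
A1 regrets: 50, 0, 75, 125, 0 → max 125
A2 regrets: 0, 75, 50, 50, 100 → max 100
A3 regrets: 50, 0, 0, 0, 75 → max 75
A4 regrets: 125, 0, 75, 0, 125 → max 125
Smallest max regret = 75 → A3.

A3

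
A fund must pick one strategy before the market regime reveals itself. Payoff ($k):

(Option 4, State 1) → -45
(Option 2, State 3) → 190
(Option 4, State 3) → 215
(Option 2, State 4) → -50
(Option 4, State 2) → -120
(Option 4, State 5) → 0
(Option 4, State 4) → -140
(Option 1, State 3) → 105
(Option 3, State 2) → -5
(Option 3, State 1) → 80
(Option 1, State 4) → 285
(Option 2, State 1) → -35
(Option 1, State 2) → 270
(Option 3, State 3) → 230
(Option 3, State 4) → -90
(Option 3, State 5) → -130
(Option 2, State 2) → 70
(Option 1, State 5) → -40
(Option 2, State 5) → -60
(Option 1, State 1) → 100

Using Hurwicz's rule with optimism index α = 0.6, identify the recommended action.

Option 1: 0.6·285 + 0.4·(-40) = 155
Option 2: 0.6·190 + 0.4·(-60) = 90
Option 3: 0.6·230 + 0.4·(-130) = 86
Option 4: 0.6·215 + 0.4·(-140) = 73
Highest Hurwicz score = 155 → Option 1.

Option 1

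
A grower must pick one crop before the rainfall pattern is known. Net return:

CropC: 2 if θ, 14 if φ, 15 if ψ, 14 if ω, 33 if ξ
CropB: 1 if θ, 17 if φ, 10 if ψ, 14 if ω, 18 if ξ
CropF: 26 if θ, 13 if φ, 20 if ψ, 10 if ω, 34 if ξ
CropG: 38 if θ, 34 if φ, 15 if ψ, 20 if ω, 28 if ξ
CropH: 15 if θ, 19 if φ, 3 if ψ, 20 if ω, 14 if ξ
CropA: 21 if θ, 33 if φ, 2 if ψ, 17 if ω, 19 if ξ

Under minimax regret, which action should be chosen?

Column bests: θ=38, φ=34, ψ=20, ω=20, ξ=34.
CropC regrets: 36, 20, 5, 6, 1 → max 36
CropB regrets: 37, 17, 10, 6, 16 → max 37
CropF regrets: 12, 21, 0, 10, 0 → max 21
CropG regrets: 0, 0, 5, 0, 6 → max 6
CropH regrets: 23, 15, 17, 0, 20 → max 23
CropA regrets: 17, 1, 18, 3, 15 → max 18
Smallest max regret = 6 → CropG.

CropG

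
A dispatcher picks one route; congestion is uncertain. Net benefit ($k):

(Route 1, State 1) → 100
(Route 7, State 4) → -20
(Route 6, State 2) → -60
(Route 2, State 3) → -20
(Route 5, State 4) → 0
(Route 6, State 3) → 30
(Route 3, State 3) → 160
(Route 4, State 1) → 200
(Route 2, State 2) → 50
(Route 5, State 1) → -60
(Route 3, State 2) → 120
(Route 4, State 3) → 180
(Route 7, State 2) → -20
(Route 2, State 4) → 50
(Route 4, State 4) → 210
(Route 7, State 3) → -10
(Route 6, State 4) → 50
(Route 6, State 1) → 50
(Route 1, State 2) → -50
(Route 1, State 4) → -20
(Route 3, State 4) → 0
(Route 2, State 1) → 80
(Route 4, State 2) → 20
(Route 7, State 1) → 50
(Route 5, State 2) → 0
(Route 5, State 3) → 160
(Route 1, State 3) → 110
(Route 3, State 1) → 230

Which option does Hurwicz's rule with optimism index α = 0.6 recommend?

Route 1: 0.6·110 + 0.4·(-50) = 46
Route 2: 0.6·80 + 0.4·(-20) = 40
Route 3: 0.6·230 + 0.4·0 = 138
Route 4: 0.6·210 + 0.4·20 = 134
Route 5: 0.6·160 + 0.4·(-60) = 72
Route 6: 0.6·50 + 0.4·(-60) = 6
Route 7: 0.6·50 + 0.4·(-20) = 22
Highest Hurwicz score = 138 → Route 3.

Route 3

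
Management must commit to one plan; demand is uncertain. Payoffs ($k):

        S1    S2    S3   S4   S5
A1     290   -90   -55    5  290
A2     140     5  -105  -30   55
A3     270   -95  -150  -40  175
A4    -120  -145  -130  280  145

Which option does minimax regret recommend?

Column bests: S1=290, S2=5, S3=-55, S4=280, S5=290.
A1 regrets: 0, 95, 0, 275, 0 → max 275
A2 regrets: 150, 0, 50, 310, 235 → max 310
A3 regrets: 20, 100, 95, 320, 115 → max 320
A4 regrets: 410, 150, 75, 0, 145 → max 410
Smallest max regret = 275 → A1.

A1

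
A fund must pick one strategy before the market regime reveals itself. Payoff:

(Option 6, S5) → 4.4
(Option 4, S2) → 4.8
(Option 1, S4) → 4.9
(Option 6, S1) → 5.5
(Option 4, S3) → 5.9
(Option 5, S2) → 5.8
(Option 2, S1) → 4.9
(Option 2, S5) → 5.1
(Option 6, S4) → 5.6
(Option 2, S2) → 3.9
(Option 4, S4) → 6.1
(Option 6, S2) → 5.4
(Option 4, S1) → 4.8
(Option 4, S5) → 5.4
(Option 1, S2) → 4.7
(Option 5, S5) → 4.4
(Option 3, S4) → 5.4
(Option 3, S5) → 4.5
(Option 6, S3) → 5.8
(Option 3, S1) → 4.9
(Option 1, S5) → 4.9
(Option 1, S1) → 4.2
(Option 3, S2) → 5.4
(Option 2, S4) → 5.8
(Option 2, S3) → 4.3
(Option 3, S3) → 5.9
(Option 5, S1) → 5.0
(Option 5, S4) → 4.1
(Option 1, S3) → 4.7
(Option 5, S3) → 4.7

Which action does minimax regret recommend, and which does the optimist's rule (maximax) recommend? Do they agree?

minimax regret → Option 3; maximax → Option 4 (disagree)

Column bests: S1=5.5, S2=5.8, S3=5.9, S4=6.1, S5=5.4.
Option 1 regrets: 1.3, 1.1, 1.2, 1.2, 0.5 → max 1.3
Option 2 regrets: 0.6, 1.9, 1.6, 0.3, 0.3 → max 1.9
Option 3 regrets: 0.6, 0.4, 0.0, 0.7, 0.9 → max 0.9
Option 4 regrets: 0.7, 1.0, 0.0, 0.0, 0.0 → max 1.0
Option 5 regrets: 0.5, 0.0, 1.2, 2.0, 1.0 → max 2.0
Option 6 regrets: 0.0, 0.4, 0.1, 0.5, 1.0 → max 1.0
Smallest max regret = 0.9 → Option 3.
Row maxima: Option 1=4.9, Option 2=5.8, Option 3=5.9, Option 4=6.1, Option 5=5.8, Option 6=5.8
Best best-case = 6.1 → Option 4.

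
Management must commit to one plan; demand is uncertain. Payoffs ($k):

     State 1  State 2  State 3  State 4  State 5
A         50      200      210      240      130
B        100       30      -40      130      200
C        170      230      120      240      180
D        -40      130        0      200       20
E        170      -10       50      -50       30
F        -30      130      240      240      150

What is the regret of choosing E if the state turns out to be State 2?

Best payoff under State 2 is 230.
Regret = 230 − (-10) = 240.

240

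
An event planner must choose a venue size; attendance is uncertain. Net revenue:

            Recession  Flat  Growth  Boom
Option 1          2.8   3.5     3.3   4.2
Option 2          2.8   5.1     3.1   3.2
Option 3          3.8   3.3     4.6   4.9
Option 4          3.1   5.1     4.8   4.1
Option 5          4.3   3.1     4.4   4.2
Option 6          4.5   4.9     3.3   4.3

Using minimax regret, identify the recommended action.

Option 4

Column bests: Recession=4.5, Flat=5.1, Growth=4.8, Boom=4.9.
Option 1 regrets: 1.7, 1.6, 1.5, 0.7 → max 1.7
Option 2 regrets: 1.7, 0.0, 1.7, 1.7 → max 1.7
Option 3 regrets: 0.7, 1.8, 0.2, 0.0 → max 1.8
Option 4 regrets: 1.4, 0.0, 0.0, 0.8 → max 1.4
Option 5 regrets: 0.2, 2.0, 0.4, 0.7 → max 2.0
Option 6 regrets: 0.0, 0.2, 1.5, 0.6 → max 1.5
Smallest max regret = 1.4 → Option 4.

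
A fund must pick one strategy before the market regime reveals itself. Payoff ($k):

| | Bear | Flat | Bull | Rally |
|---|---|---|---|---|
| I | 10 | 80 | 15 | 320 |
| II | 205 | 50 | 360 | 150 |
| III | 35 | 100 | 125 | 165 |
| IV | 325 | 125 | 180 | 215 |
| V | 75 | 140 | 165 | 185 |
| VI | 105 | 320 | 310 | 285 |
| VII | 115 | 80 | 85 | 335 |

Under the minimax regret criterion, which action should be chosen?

Column bests: Bear=325, Flat=320, Bull=360, Rally=335.
I regrets: 315, 240, 345, 15 → max 345
II regrets: 120, 270, 0, 185 → max 270
III regrets: 290, 220, 235, 170 → max 290
IV regrets: 0, 195, 180, 120 → max 195
V regrets: 250, 180, 195, 150 → max 250
VI regrets: 220, 0, 50, 50 → max 220
VII regrets: 210, 240, 275, 0 → max 275
Smallest max regret = 195 → IV.

IV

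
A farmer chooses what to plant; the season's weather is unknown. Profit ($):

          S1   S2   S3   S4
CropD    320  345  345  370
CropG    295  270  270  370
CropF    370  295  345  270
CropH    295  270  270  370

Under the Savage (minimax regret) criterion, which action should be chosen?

Column bests: S1=370, S2=345, S3=345, S4=370.
CropD regrets: 50, 0, 0, 0 → max 50
CropG regrets: 75, 75, 75, 0 → max 75
CropF regrets: 0, 50, 0, 100 → max 100
CropH regrets: 75, 75, 75, 0 → max 75
Smallest max regret = 50 → CropD.

CropD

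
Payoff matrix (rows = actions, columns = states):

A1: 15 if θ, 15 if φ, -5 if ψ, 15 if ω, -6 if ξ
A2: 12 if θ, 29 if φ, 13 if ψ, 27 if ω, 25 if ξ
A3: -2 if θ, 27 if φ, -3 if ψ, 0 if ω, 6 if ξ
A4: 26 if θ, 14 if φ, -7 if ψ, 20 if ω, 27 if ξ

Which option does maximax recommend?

A2

Row maxima: A1=15, A2=29, A3=27, A4=27
Best best-case = 29 → A2.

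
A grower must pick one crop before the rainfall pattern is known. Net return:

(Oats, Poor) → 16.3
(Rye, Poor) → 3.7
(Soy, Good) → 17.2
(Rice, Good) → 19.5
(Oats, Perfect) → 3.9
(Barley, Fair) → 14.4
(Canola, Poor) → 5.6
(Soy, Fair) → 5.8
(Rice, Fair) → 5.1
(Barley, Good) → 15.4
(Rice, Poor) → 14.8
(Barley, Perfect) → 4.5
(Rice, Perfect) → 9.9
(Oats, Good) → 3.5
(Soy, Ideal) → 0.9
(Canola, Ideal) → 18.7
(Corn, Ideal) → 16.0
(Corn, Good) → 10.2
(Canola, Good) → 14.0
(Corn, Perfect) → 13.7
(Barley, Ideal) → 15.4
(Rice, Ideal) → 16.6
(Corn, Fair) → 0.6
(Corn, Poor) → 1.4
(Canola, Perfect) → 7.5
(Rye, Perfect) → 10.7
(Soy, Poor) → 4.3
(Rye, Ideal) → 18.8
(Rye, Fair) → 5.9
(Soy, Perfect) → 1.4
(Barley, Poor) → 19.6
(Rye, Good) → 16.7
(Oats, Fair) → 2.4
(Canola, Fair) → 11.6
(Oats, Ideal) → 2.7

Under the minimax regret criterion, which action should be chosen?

Column bests: Poor=19.6, Fair=14.4, Good=19.5, Ideal=18.8, Perfect=13.7.
Rice regrets: 4.8, 9.3, 0.0, 2.2, 3.8 → max 9.3
Corn regrets: 18.2, 13.8, 9.3, 2.8, 0.0 → max 18.2
Rye regrets: 15.9, 8.5, 2.8, 0.0, 3.0 → max 15.9
Soy regrets: 15.3, 8.6, 2.3, 17.9, 12.3 → max 17.9
Barley regrets: 0.0, 0.0, 4.1, 3.4, 9.2 → max 9.2
Oats regrets: 3.3, 12.0, 16.0, 16.1, 9.8 → max 16.1
Canola regrets: 14.0, 2.8, 5.5, 0.1, 6.2 → max 14.0
Smallest max regret = 9.2 → Barley.

Barley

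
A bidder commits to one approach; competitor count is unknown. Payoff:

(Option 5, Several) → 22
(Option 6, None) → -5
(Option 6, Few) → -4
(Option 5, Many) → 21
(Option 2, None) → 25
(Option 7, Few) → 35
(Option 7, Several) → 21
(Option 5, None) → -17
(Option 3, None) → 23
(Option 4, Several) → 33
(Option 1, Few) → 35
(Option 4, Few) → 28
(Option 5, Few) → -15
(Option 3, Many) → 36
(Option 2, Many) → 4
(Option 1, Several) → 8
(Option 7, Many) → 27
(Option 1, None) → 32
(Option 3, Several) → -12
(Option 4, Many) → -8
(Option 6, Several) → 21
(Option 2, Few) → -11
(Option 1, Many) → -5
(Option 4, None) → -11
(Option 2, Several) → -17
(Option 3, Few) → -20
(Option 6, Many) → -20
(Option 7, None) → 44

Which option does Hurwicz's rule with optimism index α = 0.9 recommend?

Option 7

Option 1: 0.9·35 + 0.1·(-5) = 31
Option 2: 0.9·25 + 0.1·(-17) = 20.8
Option 3: 0.9·36 + 0.1·(-20) = 30.4
Option 4: 0.9·33 + 0.1·(-11) = 28.6
Option 5: 0.9·22 + 0.1·(-17) = 18.1
Option 6: 0.9·21 + 0.1·(-20) = 16.9
Option 7: 0.9·44 + 0.1·21 = 41.7
Highest Hurwicz score = 41.7 → Option 7.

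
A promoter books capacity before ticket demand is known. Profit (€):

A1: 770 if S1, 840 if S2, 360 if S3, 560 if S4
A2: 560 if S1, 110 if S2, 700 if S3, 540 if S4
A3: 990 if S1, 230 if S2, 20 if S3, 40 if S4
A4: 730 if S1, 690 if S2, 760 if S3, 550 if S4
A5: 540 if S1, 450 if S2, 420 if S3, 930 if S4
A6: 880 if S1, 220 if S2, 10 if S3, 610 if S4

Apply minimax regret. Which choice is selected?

A4

Column bests: S1=990, S2=840, S3=760, S4=930.
A1 regrets: 220, 0, 400, 370 → max 400
A2 regrets: 430, 730, 60, 390 → max 730
A3 regrets: 0, 610, 740, 890 → max 890
A4 regrets: 260, 150, 0, 380 → max 380
A5 regrets: 450, 390, 340, 0 → max 450
A6 regrets: 110, 620, 750, 320 → max 750
Smallest max regret = 380 → A4.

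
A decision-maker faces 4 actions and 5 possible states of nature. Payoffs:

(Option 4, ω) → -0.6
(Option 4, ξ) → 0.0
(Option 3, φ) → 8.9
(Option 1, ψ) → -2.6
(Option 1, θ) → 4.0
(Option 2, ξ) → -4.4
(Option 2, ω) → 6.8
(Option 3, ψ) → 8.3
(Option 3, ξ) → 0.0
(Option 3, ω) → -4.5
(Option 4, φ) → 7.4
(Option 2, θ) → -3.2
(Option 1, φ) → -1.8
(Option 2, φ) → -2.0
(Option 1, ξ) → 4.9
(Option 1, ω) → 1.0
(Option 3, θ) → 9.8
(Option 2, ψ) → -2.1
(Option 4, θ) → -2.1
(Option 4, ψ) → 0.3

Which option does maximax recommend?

Row maxima: Option 1=4.9, Option 2=6.8, Option 3=9.8, Option 4=7.4
Best best-case = 9.8 → Option 3.

Option 3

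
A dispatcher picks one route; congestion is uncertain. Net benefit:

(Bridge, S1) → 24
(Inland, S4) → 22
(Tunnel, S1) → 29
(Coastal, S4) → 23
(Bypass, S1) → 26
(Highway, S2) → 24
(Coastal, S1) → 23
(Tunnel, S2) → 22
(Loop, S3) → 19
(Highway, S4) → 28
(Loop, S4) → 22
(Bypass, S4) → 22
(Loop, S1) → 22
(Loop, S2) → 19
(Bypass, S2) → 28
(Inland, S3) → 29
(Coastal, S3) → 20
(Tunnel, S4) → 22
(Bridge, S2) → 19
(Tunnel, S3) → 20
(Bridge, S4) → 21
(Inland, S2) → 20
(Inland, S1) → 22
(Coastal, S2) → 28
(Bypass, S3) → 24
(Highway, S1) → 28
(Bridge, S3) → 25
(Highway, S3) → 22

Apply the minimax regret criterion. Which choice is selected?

Bypass

Column bests: S1=29, S2=28, S3=29, S4=28.
Tunnel regrets: 0, 6, 9, 6 → max 9
Highway regrets: 1, 4, 7, 0 → max 7
Bypass regrets: 3, 0, 5, 6 → max 6
Coastal regrets: 6, 0, 9, 5 → max 9
Loop regrets: 7, 9, 10, 6 → max 10
Inland regrets: 7, 8, 0, 6 → max 8
Bridge regrets: 5, 9, 4, 7 → max 9
Smallest max regret = 6 → Bypass.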